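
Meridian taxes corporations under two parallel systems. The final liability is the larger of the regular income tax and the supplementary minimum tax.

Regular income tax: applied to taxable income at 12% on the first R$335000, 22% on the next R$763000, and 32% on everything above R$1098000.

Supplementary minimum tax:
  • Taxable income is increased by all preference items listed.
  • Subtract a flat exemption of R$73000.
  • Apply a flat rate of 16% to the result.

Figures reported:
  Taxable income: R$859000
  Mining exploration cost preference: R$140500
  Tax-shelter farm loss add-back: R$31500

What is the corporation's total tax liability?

Supplementary minimum tax:
  Adjusted income: R$859000 + R$140500 + R$31500 = R$1031000
  Less exemption R$73000 → base R$958000
  R$958000 × 16% = R$153280

Regular income tax:
  R$335000 × 12% = R$40200
  R$524000 × 22% = R$115280
  → R$155480

R$155480 > R$153280, so the regular income tax governs.

R$155480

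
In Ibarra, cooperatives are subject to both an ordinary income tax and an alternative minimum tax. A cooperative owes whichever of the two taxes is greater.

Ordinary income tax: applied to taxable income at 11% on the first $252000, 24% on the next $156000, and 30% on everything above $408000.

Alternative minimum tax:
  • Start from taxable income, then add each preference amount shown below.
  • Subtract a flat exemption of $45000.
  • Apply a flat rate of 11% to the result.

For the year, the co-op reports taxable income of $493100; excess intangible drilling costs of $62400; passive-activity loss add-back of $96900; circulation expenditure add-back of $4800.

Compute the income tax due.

$90690

Alternative minimum tax:
  Adjusted income: $493100 + $62400 + $96900 + $4800 = $657200
  Less exemption $45000 → base $612200
  $612200 × 11% = $67342

Ordinary income tax:
  $252000 × 11% = $27720
  $156000 × 24% = $37440
  $85100 × 30% = $25530
  → $90690

$90690 > $67342, so the ordinary income tax governs.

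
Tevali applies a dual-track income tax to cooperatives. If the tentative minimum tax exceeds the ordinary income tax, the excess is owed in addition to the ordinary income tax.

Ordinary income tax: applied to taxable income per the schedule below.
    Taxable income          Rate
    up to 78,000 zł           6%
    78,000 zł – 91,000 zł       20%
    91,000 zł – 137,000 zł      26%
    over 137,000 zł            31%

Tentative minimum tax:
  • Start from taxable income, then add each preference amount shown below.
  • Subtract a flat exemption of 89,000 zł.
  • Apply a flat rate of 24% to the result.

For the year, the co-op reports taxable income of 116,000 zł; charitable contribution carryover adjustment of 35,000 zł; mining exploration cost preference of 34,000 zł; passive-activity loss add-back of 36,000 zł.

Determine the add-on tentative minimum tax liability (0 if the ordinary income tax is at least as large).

17,900 zł

Tentative minimum tax:
  Adjusted income: 116,000 zł + 35,000 zł + 34,000 zł + 36,000 zł = 221,000 zł
  Less exemption 89,000 zł → base 132,000 zł
  132,000 zł × 24% = 31,680 zł

Ordinary income tax:
  78,000 zł × 6% = 4,680 zł
  13,000 zł × 20% = 2,600 zł
  25,000 zł × 26% = 6,500 zł
  → 13,780 zł

Excess of tentative minimum tax over ordinary income tax: 31,680 zł − 13,780 zł = 17,900 zł.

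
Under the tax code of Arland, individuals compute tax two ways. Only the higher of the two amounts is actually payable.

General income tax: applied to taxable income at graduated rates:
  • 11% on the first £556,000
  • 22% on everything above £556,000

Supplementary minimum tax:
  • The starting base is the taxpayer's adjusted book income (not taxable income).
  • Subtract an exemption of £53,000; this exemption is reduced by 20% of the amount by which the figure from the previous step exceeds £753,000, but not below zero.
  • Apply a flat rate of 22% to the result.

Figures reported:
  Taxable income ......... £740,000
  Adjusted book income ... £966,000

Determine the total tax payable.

Supplementary minimum tax:
  Base (adjusted book income): £966,000
  Exemption: £53,000 − 20% × (£966,000 − £753,000) = £53,000 − £42,600 = £10,400
  Base: £966,000 − £10,400 = £955,600
  £955,600 × 22% = £210,232

General income tax:
  £556,000 × 11% = £61,160
  £184,000 × 22% = £40,480
  → £101,640

£210,232 > £101,640, so the supplementary minimum tax is the binding amount.

£210,232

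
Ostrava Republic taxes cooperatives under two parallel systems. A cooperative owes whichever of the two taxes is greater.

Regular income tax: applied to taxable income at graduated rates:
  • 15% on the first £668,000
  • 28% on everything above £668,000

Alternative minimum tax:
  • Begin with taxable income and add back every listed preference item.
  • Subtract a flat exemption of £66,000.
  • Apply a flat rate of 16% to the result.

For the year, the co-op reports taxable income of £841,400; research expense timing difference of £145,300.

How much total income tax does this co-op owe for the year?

£148,752

Alternative minimum tax:
  Adjusted income: £841,400 + £145,300 = £986,700
  Less exemption £66,000 → base £920,700
  £920,700 × 16% = £147,312

Regular income tax:
  £668,000 × 15% = £100,200
  £173,400 × 28% = £48,552
  → £148,752

£148,752 > £147,312, so the regular income tax governs.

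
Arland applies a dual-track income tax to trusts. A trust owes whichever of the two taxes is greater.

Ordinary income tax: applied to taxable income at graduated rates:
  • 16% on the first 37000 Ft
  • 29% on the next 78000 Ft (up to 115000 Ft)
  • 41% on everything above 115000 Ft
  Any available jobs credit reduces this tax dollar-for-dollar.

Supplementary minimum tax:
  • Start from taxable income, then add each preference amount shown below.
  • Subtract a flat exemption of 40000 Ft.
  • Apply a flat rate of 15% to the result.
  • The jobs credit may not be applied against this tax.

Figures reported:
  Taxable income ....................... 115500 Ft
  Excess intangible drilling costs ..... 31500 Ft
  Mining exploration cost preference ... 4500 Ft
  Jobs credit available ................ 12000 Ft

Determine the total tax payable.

Supplementary minimum tax:
  Adjusted income: 115500 Ft + 31500 Ft + 4500 Ft = 151500 Ft
  Less exemption 40000 Ft → base 111500 Ft
  111500 Ft × 15% = 16725 Ft

Ordinary income tax:
  37000 Ft × 16% = 5920 Ft
  78000 Ft × 29% = 22620 Ft
  500 Ft × 41% = 205 Ft
  → 28745 Ft
  Less jobs credit 12000 Ft → 16745 Ft

16745 Ft > 16725 Ft, so the ordinary income tax governs.

16745 Ft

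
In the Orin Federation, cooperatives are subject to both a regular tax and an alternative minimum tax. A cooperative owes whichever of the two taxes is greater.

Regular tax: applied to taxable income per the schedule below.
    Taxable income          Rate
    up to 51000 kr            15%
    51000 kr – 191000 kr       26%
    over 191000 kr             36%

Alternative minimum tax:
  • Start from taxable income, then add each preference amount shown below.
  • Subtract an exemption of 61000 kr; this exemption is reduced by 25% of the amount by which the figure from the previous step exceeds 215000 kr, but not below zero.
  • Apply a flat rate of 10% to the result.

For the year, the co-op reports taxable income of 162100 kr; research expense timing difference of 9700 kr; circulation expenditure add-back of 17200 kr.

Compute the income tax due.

36536 kr

Regular tax:
  51000 kr × 15% = 7650 kr
  111100 kr × 26% = 28886 kr
  → 36536 kr

Alternative minimum tax:
  Adjusted income: 162100 kr + 9700 kr + 17200 kr = 189000 kr
  Exemption: 189000 kr ≤ 215000 kr, so full 61000 kr applies
  Base: 189000 kr − 61000 kr = 128000 kr
  128000 kr × 10% = 12800 kr

36536 kr > 12800 kr, so the regular tax governs.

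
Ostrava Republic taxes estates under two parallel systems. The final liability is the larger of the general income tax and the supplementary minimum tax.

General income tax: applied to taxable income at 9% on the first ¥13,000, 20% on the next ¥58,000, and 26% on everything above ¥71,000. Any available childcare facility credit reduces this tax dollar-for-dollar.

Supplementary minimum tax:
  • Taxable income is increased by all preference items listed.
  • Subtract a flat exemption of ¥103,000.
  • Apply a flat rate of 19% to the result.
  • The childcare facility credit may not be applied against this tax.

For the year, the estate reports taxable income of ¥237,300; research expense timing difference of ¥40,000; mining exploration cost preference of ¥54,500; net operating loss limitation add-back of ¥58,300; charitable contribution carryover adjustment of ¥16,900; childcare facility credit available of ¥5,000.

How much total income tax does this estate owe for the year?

¥57,760

Supplementary minimum tax:
  Adjusted income: ¥237,300 + ¥40,000 + ¥54,500 + ¥58,300 + ¥16,900 = ¥407,000
  Less exemption ¥103,000 → base ¥304,000
  ¥304,000 × 19% = ¥57,760

General income tax:
  ¥13,000 × 9% = ¥1,170
  ¥58,000 × 20% = ¥11,600
  ¥166,300 × 26% = ¥43,238
  → ¥56,008
  Less childcare facility credit ¥5,000 → ¥51,008

¥57,760 > ¥51,008, so the supplementary minimum tax is the binding amount.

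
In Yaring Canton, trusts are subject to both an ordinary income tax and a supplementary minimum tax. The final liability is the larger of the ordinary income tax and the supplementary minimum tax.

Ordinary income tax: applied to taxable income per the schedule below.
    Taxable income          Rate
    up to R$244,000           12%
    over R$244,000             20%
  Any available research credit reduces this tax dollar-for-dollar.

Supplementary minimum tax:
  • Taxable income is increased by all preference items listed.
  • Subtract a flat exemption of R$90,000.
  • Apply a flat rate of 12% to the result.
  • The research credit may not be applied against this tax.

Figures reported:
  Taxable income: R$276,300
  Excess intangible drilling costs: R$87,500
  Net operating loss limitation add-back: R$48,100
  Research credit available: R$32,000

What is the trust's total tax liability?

R$38,628

Ordinary income tax:
  R$244,000 × 12% = R$29,280
  R$32,300 × 20% = R$6,460
  → R$35,740
  Less research credit R$32,000 → R$3,740

Supplementary minimum tax:
  Adjusted income: R$276,300 + R$87,500 + R$48,100 = R$411,900
  Less exemption R$90,000 → base R$321,900
  R$321,900 × 12% = R$38,628

R$38,628 > R$3,740, so the supplementary minimum tax is the binding amount.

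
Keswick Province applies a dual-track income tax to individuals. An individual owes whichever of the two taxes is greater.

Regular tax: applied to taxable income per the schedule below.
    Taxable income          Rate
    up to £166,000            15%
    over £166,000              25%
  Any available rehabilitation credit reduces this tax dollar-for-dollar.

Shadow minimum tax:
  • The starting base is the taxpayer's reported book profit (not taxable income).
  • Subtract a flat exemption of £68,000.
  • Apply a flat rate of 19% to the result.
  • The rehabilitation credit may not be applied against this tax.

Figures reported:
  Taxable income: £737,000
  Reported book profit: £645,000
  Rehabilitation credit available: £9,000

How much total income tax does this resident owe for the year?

Shadow minimum tax:
  Base (reported book profit): £645,000
  Less exemption £68,000 → base £577,000
  £577,000 × 19% = £109,630

Regular tax:
  £166,000 × 15% = £24,900
  £571,000 × 25% = £142,750
  → £167,650
  Less rehabilitation credit £9,000 → £158,650

£158,650 > £109,630, so the regular tax governs.

£158,650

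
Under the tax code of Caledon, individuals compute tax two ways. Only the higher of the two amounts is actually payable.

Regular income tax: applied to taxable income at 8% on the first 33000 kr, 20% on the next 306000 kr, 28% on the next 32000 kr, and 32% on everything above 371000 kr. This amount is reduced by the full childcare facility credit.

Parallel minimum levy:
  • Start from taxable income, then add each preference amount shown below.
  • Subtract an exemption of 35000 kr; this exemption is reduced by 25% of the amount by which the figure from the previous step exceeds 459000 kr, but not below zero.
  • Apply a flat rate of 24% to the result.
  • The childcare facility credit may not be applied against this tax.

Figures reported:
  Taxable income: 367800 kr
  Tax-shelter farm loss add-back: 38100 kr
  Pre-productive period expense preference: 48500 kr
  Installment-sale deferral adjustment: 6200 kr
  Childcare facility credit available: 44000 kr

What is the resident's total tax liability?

102240 kr

Regular income tax:
  33000 kr × 8% = 2640 kr
  306000 kr × 20% = 61200 kr
  28800 kr × 28% = 8064 kr
  → 71904 kr
  Less childcare facility credit 44000 kr → 27904 kr

Parallel minimum levy:
  Adjusted income: 367800 kr + 38100 kr + 48500 kr + 6200 kr = 460600 kr
  Exemption: 35000 kr − 25% × (460600 kr − 459000 kr) = 35000 kr − 400 kr = 34600 kr
  Base: 460600 kr − 34600 kr = 426000 kr
  426000 kr × 24% = 102240 kr

102240 kr > 27904 kr, so the parallel minimum levy is the binding amount.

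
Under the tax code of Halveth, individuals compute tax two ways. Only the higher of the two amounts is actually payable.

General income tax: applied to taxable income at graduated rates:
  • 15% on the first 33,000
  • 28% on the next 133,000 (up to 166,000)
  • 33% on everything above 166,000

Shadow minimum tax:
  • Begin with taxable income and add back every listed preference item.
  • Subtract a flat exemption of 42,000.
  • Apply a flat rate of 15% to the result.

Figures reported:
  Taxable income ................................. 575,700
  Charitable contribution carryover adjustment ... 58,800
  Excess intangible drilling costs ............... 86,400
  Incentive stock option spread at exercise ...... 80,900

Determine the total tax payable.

177,391

General income tax:
  33,000 × 15% = 4,950
  133,000 × 28% = 37,240
  409,700 × 33% = 135,201
  → 177,391

Shadow minimum tax:
  Adjusted income: 575,700 + 58,800 + 86,400 + 80,900 = 801,800
  Less exemption 42,000 → base 759,800
  759,800 × 15% = 113,970

177,391 > 113,970, so the general income tax governs.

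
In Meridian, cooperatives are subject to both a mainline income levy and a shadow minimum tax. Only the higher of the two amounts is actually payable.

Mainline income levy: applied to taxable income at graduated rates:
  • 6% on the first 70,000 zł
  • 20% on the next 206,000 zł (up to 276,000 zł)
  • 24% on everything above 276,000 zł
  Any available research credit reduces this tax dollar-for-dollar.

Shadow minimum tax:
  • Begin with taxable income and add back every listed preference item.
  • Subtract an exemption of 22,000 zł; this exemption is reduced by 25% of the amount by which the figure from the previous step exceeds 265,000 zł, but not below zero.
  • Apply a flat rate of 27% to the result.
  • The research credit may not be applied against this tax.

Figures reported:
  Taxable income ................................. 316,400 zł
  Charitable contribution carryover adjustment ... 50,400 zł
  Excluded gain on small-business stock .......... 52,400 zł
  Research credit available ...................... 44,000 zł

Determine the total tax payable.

113,184 zł

Mainline income levy:
  70,000 zł × 6% = 4,200 zł
  206,000 zł × 20% = 41,200 zł
  40,400 zł × 24% = 9,696 zł
  → 55,096 zł
  Less research credit 44,000 zł → 11,096 zł

Shadow minimum tax:
  Adjusted income: 316,400 zł + 50,400 zł + 52,400 zł = 419,200 zł
  Exemption: 25% × (419,200 zł − 265,000 zł) = 38,550 zł ≥ 22,000 zł, so the exemption is fully phased out
  Base: 419,200 zł − 0 zł = 419,200 zł
  419,200 zł × 27% = 113,184 zł

113,184 zł > 11,096 zł, so the shadow minimum tax is the binding amount.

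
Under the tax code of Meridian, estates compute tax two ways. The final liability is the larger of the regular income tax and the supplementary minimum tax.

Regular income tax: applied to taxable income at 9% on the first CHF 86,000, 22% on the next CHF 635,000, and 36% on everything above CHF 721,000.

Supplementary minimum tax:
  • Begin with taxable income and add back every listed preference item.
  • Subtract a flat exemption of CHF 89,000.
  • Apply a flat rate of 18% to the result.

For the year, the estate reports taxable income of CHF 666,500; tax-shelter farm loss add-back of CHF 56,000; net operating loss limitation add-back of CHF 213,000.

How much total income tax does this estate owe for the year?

CHF 152,370

Supplementary minimum tax:
  Adjusted income: CHF 666,500 + CHF 56,000 + CHF 213,000 = CHF 935,500
  Less exemption CHF 89,000 → base CHF 846,500
  CHF 846,500 × 18% = CHF 152,370

Regular income tax:
  CHF 86,000 × 9% = CHF 7,740
  CHF 580,500 × 22% = CHF 127,710
  → CHF 135,450

CHF 152,370 > CHF 135,450, so the supplementary minimum tax is the binding amount.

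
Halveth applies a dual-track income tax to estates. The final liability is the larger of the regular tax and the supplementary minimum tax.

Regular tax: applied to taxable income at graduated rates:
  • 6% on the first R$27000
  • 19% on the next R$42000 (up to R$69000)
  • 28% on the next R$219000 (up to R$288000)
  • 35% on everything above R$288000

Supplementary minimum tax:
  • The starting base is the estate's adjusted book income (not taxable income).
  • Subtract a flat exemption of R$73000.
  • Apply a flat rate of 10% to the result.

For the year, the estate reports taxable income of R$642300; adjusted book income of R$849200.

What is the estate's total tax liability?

Supplementary minimum tax:
  Base (adjusted book income): R$849200
  Less exemption R$73000 → base R$776200
  R$776200 × 10% = R$77620

Regular tax:
  R$27000 × 6% = R$1620
  R$42000 × 19% = R$7980
  R$219000 × 28% = R$61320
  R$354300 × 35% = R$124005
  → R$194925

R$194925 > R$77620, so the regular tax governs.

R$194925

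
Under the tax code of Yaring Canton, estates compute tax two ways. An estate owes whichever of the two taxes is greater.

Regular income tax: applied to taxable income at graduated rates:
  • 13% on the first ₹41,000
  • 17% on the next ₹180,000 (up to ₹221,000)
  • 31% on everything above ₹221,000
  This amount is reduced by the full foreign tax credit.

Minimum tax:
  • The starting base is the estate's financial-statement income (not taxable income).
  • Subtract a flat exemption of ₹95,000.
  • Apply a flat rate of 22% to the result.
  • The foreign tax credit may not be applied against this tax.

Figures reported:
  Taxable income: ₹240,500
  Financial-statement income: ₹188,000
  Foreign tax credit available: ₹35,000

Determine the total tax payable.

₹20,460

Minimum tax:
  Base (financial-statement income): ₹188,000
  Less exemption ₹95,000 → base ₹93,000
  ₹93,000 × 22% = ₹20,460

Regular income tax:
  ₹41,000 × 13% = ₹5,330
  ₹180,000 × 17% = ₹30,600
  ₹19,500 × 31% = ₹6,045
  → ₹41,975
  Less foreign tax credit ₹35,000 → ₹6,975

₹20,460 > ₹6,975, so the minimum tax is the binding amount.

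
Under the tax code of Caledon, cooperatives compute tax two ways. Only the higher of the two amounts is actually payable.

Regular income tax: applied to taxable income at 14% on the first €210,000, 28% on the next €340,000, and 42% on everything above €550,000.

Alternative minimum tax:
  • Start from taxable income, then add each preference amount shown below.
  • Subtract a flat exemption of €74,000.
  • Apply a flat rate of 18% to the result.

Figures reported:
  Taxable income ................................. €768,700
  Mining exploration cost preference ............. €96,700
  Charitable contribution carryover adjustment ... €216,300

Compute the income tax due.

€216,454

Alternative minimum tax:
  Adjusted income: €768,700 + €96,700 + €216,300 = €1,081,700
  Less exemption €74,000 → base €1,007,700
  €1,007,700 × 18% = €181,386

Regular income tax:
  €210,000 × 14% = €29,400
  €340,000 × 28% = €95,200
  €218,700 × 42% = €91,854
  → €216,454

€216,454 > €181,386, so the regular income tax governs.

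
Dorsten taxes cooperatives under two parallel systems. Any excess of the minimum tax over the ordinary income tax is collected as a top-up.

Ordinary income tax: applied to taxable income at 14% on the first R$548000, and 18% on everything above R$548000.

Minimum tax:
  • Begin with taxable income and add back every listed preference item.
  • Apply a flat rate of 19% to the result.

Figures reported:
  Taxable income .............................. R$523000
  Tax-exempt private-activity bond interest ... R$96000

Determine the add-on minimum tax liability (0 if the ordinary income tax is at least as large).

Ordinary income tax:
  R$523000 × 14% = R$73220

Minimum tax:
  Adjusted income: R$523000 + R$96000 = R$619000
  R$619000 × 19% = R$117610

Excess of minimum tax over ordinary income tax: R$117610 − R$73220 = R$44390.

R$44390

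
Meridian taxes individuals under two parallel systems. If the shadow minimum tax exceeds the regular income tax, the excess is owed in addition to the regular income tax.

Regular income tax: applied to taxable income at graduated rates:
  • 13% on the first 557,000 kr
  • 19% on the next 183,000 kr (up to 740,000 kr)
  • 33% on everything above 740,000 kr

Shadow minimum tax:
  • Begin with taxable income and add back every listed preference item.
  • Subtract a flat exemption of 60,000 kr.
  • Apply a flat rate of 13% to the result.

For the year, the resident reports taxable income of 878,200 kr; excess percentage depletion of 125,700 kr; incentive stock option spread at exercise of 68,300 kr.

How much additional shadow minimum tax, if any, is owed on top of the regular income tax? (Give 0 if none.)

Regular income tax:
  557,000 kr × 13% = 72,410 kr
  183,000 kr × 19% = 34,770 kr
  138,200 kr × 33% = 45,606 kr
  → 152,786 kr

Shadow minimum tax:
  Adjusted income: 878,200 kr + 125,700 kr + 68,300 kr = 1,072,200 kr
  Less exemption 60,000 kr → base 1,012,200 kr
  1,012,200 kr × 13% = 131,586 kr

131,586 kr ≤ 152,786 kr, so no add-on is due.

0 kr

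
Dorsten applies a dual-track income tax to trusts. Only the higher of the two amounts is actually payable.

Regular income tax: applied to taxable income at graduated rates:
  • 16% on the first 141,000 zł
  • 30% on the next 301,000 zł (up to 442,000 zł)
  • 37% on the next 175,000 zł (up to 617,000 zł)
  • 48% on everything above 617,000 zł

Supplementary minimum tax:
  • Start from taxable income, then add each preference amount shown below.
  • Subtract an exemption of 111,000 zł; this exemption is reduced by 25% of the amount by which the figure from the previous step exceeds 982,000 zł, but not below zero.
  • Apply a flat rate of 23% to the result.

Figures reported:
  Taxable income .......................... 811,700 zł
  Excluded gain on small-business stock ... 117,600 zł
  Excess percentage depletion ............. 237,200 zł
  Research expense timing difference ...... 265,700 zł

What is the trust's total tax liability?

Supplementary minimum tax:
  Adjusted income: 811,700 zł + 117,600 zł + 237,200 zł + 265,700 zł = 1,432,200 zł
  Exemption: 25% × (1,432,200 zł − 982,000 zł) = 112,550 zł ≥ 111,000 zł, so the exemption is fully phased out
  Base: 1,432,200 zł − 0 zł = 1,432,200 zł
  1,432,200 zł × 23% = 329,406 zł

Regular income tax:
  141,000 zł × 16% = 22,560 zł
  301,000 zł × 30% = 90,300 zł
  175,000 zł × 37% = 64,750 zł
  194,700 zł × 48% = 93,456 zł
  → 271,066 zł

329,406 zł > 271,066 zł, so the supplementary minimum tax is the binding amount.

329,406 zł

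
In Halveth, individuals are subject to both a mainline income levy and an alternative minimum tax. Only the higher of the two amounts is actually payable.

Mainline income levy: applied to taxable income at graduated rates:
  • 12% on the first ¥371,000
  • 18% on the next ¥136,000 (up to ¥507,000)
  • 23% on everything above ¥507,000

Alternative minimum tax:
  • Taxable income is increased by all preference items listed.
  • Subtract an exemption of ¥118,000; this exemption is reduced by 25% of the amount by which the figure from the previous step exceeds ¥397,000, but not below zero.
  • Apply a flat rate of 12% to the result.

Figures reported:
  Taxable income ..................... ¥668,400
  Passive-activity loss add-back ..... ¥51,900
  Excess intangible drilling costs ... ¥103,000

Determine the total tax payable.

Alternative minimum tax:
  Adjusted income: ¥668,400 + ¥51,900 + ¥103,000 = ¥823,300
  Exemption: ¥118,000 − 25% × (¥823,300 − ¥397,000) = ¥118,000 − ¥106,575 = ¥11,425
  Base: ¥823,300 − ¥11,425 = ¥811,875
  ¥811,875 × 12% = ¥97,425

Mainline income levy:
  ¥371,000 × 12% = ¥44,520
  ¥136,000 × 18% = ¥24,480
  ¥161,400 × 23% = ¥37,122
  → ¥106,122

¥106,122 > ¥97,425, so the mainline income levy governs.

¥106,122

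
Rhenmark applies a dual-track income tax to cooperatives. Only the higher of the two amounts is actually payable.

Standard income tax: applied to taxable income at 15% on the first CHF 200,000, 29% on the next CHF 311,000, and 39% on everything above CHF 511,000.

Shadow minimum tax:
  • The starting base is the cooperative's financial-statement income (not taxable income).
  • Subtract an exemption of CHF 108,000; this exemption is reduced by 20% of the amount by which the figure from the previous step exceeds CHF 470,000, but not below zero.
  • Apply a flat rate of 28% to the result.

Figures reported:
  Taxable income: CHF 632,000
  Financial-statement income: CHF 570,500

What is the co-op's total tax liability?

CHF 167,380

Standard income tax:
  CHF 200,000 × 15% = CHF 30,000
  CHF 311,000 × 29% = CHF 90,190
  CHF 121,000 × 39% = CHF 47,190
  → CHF 167,380

Shadow minimum tax:
  Base (financial-statement income): CHF 570,500
  Exemption: CHF 108,000 − 20% × (CHF 570,500 − CHF 470,000) = CHF 108,000 − CHF 20,100 = CHF 87,900
  Base: CHF 570,500 − CHF 87,900 = CHF 482,600
  CHF 482,600 × 28% = CHF 135,128

CHF 167,380 > CHF 135,128, so the standard income tax governs.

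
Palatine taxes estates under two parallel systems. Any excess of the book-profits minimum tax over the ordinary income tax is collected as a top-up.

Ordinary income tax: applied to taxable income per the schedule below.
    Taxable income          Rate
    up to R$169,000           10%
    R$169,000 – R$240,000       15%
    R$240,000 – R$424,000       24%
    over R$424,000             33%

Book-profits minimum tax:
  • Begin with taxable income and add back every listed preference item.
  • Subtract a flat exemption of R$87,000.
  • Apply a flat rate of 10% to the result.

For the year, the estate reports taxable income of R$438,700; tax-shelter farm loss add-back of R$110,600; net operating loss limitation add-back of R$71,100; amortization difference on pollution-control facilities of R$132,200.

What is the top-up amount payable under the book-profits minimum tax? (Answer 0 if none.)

Ordinary income tax:
  R$169,000 × 10% = R$16,900
  R$71,000 × 15% = R$10,650
  R$184,000 × 24% = R$44,160
  R$14,700 × 33% = R$4,851
  → R$76,561

Book-profits minimum tax:
  Adjusted income: R$438,700 + R$110,600 + R$71,100 + R$132,200 = R$752,600
  Less exemption R$87,000 → base R$665,600
  R$665,600 × 10% = R$66,560

R$66,560 ≤ R$76,561, so no add-on is due.

R$0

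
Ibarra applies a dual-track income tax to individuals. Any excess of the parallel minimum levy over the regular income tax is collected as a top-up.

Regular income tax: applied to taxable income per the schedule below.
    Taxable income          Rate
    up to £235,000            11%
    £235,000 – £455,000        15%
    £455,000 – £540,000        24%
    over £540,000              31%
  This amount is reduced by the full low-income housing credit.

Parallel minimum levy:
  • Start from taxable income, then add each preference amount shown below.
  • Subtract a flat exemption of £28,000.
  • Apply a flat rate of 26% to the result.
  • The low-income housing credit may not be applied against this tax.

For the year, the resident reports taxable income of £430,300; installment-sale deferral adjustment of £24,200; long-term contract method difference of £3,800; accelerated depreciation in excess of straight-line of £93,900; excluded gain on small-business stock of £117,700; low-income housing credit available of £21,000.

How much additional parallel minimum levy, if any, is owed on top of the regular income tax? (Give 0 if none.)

Parallel minimum levy:
  Adjusted income: £430,300 + £24,200 + £3,800 + £93,900 + £117,700 = £669,900
  Less exemption £28,000 → base £641,900
  £641,900 × 26% = £166,894

Regular income tax:
  £235,000 × 11% = £25,850
  £195,300 × 15% = £29,295
  → £55,145
  Less low-income housing credit £21,000 → £34,145

Excess of parallel minimum levy over regular income tax: £166,894 − £34,145 = £132,749.

£132,749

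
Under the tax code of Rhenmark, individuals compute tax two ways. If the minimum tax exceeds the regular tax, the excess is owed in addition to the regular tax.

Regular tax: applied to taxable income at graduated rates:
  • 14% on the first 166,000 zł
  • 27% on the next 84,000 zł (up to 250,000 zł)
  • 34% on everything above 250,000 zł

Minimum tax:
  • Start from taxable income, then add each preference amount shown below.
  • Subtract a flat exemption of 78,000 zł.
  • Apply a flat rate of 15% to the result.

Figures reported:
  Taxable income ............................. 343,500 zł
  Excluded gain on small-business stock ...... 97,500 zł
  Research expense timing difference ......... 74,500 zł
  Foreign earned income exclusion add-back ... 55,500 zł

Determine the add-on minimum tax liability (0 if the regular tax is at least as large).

Minimum tax:
  Adjusted income: 343,500 zł + 97,500 zł + 74,500 zł + 55,500 zł = 571,000 zł
  Less exemption 78,000 zł → base 493,000 zł
  493,000 zł × 15% = 73,950 zł

Regular tax:
  166,000 zł × 14% = 23,240 zł
  84,000 zł × 27% = 22,680 zł
  93,500 zł × 34% = 31,790 zł
  → 77,710 zł

73,950 zł ≤ 77,710 zł, so no add-on is due.

0 zł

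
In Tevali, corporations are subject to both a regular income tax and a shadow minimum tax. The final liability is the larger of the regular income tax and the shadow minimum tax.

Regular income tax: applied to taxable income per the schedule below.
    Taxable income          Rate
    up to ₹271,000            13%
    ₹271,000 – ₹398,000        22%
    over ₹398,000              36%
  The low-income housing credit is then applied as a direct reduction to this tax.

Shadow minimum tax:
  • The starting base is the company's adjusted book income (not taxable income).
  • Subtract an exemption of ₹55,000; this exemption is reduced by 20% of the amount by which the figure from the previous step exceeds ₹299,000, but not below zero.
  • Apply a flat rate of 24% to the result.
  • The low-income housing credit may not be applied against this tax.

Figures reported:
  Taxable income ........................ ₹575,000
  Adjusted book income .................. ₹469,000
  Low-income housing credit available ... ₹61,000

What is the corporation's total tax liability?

₹107,520

Shadow minimum tax:
  Base (adjusted book income): ₹469,000
  Exemption: ₹55,000 − 20% × (₹469,000 − ₹299,000) = ₹55,000 − ₹34,000 = ₹21,000
  Base: ₹469,000 − ₹21,000 = ₹448,000
  ₹448,000 × 24% = ₹107,520

Regular income tax:
  ₹271,000 × 13% = ₹35,230
  ₹127,000 × 22% = ₹27,940
  ₹177,000 × 36% = ₹63,720
  → ₹126,890
  Less low-income housing credit ₹61,000 → ₹65,890

₹107,520 > ₹65,890, so the shadow minimum tax is the binding amount.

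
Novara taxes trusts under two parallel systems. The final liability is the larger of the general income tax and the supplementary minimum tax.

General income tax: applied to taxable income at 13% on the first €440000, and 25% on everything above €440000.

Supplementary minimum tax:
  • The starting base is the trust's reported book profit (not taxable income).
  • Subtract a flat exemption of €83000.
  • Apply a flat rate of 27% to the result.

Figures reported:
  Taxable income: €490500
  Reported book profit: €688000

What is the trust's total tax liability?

€163350

Supplementary minimum tax:
  Base (reported book profit): €688000
  Less exemption €83000 → base €605000
  €605000 × 27% = €163350

General income tax:
  €440000 × 13% = €57200
  €50500 × 25% = €12625
  → €69825

€163350 > €69825, so the supplementary minimum tax is the binding amount.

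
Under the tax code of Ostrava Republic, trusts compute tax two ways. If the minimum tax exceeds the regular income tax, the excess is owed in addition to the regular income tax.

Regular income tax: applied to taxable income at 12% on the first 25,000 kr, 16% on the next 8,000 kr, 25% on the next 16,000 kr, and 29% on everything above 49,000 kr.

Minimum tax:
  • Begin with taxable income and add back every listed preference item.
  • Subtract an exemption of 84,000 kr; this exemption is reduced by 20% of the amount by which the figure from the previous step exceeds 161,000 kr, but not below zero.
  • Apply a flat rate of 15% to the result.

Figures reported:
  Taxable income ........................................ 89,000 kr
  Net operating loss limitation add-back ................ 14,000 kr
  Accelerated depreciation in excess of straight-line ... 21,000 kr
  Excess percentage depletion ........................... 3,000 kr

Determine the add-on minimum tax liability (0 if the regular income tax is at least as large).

Regular income tax:
  25,000 kr × 12% = 3,000 kr
  8,000 kr × 16% = 1,280 kr
  16,000 kr × 25% = 4,000 kr
  40,000 kr × 29% = 11,600 kr
  → 19,880 kr

Minimum tax:
  Adjusted income: 89,000 kr + 14,000 kr + 21,000 kr + 3,000 kr = 127,000 kr
  Exemption: 127,000 kr ≤ 161,000 kr, so full 84,000 kr applies
  Base: 127,000 kr − 84,000 kr = 43,000 kr
  43,000 kr × 15% = 6,450 kr

6,450 kr ≤ 19,880 kr, so no add-on is due.

0 kr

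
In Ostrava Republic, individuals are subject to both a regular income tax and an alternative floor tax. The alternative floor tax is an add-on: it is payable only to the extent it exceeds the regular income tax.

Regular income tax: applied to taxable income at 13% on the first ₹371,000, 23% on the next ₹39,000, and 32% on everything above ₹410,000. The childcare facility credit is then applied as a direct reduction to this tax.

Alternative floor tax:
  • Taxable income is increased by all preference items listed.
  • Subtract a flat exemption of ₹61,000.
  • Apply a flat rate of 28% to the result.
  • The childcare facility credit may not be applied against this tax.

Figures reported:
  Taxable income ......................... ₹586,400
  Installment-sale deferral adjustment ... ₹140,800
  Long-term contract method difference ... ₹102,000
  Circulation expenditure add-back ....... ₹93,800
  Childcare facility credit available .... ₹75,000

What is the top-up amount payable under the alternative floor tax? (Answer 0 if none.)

Alternative floor tax:
  Adjusted income: ₹586,400 + ₹140,800 + ₹102,000 + ₹93,800 = ₹923,000
  Less exemption ₹61,000 → base ₹862,000
  ₹862,000 × 28% = ₹241,360

Regular income tax:
  ₹371,000 × 13% = ₹48,230
  ₹39,000 × 23% = ₹8,970
  ₹176,400 × 32% = ₹56,448
  → ₹113,648
  Less childcare facility credit ₹75,000 → ₹38,648

Excess of alternative floor tax over regular income tax: ₹241,360 − ₹38,648 = ₹202,712.

₹202,712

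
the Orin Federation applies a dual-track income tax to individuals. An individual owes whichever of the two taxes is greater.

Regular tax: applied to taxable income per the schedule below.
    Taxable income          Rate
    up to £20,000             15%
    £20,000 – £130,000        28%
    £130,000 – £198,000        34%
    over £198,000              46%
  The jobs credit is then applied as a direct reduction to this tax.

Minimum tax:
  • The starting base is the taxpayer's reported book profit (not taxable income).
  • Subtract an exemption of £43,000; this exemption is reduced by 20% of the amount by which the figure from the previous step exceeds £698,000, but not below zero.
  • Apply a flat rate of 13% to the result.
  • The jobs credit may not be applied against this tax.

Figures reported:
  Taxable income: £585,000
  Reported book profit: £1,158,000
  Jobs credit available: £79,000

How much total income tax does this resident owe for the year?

Regular tax:
  £20,000 × 15% = £3,000
  £110,000 × 28% = £30,800
  £68,000 × 34% = £23,120
  £387,000 × 46% = £178,020
  → £234,940
  Less jobs credit £79,000 → £155,940

Minimum tax:
  Base (reported book profit): £1,158,000
  Exemption: 20% × (£1,158,000 − £698,000) = £92,000 ≥ £43,000, so the exemption is fully phased out
  Base: £1,158,000 − £0 = £1,158,000
  £1,158,000 × 13% = £150,540

£155,940 > £150,540, so the regular tax governs.

£155,940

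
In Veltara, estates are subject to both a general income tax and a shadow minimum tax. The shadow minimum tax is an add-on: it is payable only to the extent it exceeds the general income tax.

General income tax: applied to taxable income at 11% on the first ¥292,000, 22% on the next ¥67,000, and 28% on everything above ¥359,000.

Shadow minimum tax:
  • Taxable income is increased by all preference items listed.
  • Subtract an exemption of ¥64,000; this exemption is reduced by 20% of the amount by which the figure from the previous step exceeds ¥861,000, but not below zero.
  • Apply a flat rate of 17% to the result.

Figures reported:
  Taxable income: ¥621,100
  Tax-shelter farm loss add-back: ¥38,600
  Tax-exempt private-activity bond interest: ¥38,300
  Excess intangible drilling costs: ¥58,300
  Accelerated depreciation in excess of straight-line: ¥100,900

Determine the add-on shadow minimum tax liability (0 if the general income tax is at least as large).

¥14,596

General income tax:
  ¥292,000 × 11% = ¥32,120
  ¥67,000 × 22% = ¥14,740
  ¥262,100 × 28% = ¥73,388
  → ¥120,248

Shadow minimum tax:
  Adjusted income: ¥621,100 + ¥38,600 + ¥38,300 + ¥58,300 + ¥100,900 = ¥857,200
  Exemption: ¥857,200 ≤ ¥861,000, so full ¥64,000 applies
  Base: ¥857,200 − ¥64,000 = ¥793,200
  ¥793,200 × 17% = ¥134,844

Excess of shadow minimum tax over general income tax: ¥134,844 − ¥120,248 = ¥14,596.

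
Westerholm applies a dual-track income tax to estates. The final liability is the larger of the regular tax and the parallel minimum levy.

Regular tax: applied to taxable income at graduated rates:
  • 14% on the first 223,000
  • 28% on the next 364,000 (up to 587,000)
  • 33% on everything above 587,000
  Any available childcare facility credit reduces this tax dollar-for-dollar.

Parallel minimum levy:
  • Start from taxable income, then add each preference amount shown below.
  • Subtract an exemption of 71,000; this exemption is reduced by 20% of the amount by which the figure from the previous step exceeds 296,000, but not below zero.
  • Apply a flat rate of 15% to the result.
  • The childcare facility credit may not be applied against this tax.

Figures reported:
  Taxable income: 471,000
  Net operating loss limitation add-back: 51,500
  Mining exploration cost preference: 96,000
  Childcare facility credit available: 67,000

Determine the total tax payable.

Regular tax:
  223,000 × 14% = 31,220
  248,000 × 28% = 69,440
  → 100,660
  Less childcare facility credit 67,000 → 33,660

Parallel minimum levy:
  Adjusted income: 471,000 + 51,500 + 96,000 = 618,500
  Exemption: 71,000 − 20% × (618,500 − 296,000) = 71,000 − 64,500 = 6,500
  Base: 618,500 − 6,500 = 612,000
  612,000 × 15% = 91,800

91,800 > 33,660, so the parallel minimum levy is the binding amount.

91,800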